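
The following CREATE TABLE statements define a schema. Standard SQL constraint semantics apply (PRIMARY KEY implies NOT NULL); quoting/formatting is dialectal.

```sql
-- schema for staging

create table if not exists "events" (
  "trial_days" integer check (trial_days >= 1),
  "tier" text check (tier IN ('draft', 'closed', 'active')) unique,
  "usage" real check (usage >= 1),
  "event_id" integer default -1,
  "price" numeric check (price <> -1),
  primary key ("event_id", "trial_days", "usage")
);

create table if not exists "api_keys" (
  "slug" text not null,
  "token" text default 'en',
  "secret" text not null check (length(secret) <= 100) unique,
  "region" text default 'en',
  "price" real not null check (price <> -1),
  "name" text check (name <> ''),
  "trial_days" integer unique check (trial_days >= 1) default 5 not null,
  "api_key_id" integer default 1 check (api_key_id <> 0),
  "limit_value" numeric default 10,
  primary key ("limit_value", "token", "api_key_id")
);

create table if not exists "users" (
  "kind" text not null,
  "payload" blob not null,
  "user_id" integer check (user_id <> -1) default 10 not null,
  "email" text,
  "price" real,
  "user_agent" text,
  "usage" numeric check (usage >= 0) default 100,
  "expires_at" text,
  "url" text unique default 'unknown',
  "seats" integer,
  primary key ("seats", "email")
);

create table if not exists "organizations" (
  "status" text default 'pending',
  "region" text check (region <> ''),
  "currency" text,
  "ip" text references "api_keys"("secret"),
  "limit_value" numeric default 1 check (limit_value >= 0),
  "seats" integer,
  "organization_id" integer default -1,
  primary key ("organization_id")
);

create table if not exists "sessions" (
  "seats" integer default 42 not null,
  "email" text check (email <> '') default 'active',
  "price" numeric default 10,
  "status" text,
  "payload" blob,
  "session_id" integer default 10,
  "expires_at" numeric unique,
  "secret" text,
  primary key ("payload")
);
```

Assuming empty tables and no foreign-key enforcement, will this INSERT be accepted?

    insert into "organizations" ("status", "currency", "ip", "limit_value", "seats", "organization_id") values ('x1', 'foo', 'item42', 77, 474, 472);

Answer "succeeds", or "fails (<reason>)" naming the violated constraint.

NOT NULL columns: organization_id is supplied.
CHECK constraints: 77 satisfies (limit_value >= 0).
No constraint is violated.

succeeds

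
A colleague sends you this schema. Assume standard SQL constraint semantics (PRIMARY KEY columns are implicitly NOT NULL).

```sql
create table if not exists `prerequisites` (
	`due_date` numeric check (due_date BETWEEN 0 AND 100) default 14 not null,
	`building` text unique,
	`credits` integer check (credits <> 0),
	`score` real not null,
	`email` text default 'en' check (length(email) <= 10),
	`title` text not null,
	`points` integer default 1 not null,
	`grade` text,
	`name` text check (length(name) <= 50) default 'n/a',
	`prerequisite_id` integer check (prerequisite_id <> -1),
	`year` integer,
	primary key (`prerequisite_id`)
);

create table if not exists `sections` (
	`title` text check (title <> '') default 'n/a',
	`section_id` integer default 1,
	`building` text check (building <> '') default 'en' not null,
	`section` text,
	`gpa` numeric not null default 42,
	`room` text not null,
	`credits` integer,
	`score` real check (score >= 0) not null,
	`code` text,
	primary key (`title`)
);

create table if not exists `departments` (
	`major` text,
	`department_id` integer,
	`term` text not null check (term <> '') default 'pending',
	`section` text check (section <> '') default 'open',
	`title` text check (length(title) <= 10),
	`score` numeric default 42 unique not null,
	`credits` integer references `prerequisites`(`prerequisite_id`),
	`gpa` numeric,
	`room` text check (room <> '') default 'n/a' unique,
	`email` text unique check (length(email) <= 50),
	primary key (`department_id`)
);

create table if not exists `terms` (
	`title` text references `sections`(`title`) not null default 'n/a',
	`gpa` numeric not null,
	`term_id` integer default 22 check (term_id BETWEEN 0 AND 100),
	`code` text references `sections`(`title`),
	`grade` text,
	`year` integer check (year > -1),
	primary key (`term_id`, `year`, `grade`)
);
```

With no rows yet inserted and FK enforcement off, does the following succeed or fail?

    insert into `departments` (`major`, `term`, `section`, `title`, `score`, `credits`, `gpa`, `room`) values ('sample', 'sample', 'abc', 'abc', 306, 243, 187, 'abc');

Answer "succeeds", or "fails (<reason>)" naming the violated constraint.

department_id is omitted from the column list and has no DEFAULT, so it would receive NULL.
But department_id is part of the PRIMARY KEY (implied NOT NULL).

fails (NOT NULL on department_id)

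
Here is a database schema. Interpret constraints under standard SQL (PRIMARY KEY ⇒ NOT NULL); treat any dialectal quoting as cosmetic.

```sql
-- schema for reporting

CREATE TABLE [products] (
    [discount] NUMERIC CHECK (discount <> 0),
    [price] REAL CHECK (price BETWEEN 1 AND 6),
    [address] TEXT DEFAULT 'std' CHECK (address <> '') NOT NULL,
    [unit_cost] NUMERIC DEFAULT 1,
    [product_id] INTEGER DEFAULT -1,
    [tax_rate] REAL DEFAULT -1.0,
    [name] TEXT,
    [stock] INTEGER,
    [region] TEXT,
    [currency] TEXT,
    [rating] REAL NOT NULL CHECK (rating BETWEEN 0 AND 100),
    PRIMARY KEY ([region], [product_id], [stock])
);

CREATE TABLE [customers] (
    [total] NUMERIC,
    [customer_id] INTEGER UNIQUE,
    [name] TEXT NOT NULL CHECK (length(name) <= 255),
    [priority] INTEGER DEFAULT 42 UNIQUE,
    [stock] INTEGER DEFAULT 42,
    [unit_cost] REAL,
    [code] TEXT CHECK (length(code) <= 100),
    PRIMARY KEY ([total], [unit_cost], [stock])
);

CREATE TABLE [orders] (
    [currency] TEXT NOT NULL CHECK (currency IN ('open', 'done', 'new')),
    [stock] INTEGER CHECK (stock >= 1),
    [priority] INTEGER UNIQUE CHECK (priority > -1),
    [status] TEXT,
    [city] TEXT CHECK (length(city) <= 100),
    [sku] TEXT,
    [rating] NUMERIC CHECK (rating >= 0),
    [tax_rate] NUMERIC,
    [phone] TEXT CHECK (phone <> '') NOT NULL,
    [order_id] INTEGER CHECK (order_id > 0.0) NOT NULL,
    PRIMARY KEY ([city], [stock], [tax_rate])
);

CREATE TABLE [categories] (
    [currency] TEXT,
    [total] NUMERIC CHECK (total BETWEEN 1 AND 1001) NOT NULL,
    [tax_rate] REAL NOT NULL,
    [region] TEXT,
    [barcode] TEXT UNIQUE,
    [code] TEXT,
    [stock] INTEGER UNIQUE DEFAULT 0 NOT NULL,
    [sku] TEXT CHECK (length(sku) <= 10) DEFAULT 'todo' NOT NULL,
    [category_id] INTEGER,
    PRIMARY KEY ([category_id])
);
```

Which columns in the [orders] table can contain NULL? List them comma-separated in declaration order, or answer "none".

- currency: declared NOT NULL → not nullable.
- stock: part of the PRIMARY KEY, which implies NOT NULL → not nullable.
- priority: CHECK does not forbid NULL (a CHECK constraint passes when its expression is NULL) → nullable.
- status: no NOT NULL constraint applies → nullable.
- city: part of the PRIMARY KEY, which implies NOT NULL → not nullable.
- sku: no NOT NULL constraint applies → nullable.
- rating: CHECK does not forbid NULL (a CHECK constraint passes when its expression is NULL) → nullable.
- tax_rate: part of the PRIMARY KEY, which implies NOT NULL → not nullable.
- phone: declared NOT NULL → not nullable.
- order_id: declared NOT NULL → not nullable.

priority, status, sku, rating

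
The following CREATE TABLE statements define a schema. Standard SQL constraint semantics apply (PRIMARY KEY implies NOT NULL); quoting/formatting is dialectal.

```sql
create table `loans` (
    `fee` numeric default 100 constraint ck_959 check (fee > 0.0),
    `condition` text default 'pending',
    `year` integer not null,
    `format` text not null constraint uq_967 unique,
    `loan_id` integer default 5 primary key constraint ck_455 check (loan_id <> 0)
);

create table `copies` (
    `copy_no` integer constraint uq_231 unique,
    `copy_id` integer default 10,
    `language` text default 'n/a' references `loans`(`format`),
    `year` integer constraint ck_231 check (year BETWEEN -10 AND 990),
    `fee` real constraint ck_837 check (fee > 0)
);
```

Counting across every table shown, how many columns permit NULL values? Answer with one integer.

loans: 2 nullable (fee, condition — PK (loan_id) and explicit NOT NULL columns excluded).
copies: 5 nullable (copy_no, copy_id, language, year, fee — PK none and explicit NOT NULL columns excluded).
Total: 2 + 5 = 7.

7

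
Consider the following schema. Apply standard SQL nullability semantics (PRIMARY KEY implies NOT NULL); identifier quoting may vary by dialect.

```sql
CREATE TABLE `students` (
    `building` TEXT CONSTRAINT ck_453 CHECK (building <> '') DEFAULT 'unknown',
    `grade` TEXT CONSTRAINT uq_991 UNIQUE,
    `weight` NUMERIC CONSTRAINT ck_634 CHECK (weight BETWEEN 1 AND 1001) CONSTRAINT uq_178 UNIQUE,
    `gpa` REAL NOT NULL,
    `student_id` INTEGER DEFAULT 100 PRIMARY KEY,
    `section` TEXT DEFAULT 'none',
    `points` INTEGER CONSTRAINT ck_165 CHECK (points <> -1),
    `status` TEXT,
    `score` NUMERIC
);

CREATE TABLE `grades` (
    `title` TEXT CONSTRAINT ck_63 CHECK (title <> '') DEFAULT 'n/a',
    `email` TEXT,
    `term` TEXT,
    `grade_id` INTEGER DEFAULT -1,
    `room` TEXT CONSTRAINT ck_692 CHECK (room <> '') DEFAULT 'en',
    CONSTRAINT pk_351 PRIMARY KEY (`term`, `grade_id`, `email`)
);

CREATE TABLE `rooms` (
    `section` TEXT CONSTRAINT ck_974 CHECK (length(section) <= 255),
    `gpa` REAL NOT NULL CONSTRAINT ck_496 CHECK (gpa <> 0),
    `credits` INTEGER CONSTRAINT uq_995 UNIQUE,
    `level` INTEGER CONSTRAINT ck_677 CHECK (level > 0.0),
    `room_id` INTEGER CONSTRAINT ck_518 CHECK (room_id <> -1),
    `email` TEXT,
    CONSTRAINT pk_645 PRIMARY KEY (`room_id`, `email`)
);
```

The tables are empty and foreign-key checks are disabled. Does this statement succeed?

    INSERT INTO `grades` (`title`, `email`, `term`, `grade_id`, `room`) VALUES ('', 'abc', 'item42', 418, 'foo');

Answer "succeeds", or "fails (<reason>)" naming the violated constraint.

The value '' for title violates CHECK (title <> '').

fails (CHECK on title)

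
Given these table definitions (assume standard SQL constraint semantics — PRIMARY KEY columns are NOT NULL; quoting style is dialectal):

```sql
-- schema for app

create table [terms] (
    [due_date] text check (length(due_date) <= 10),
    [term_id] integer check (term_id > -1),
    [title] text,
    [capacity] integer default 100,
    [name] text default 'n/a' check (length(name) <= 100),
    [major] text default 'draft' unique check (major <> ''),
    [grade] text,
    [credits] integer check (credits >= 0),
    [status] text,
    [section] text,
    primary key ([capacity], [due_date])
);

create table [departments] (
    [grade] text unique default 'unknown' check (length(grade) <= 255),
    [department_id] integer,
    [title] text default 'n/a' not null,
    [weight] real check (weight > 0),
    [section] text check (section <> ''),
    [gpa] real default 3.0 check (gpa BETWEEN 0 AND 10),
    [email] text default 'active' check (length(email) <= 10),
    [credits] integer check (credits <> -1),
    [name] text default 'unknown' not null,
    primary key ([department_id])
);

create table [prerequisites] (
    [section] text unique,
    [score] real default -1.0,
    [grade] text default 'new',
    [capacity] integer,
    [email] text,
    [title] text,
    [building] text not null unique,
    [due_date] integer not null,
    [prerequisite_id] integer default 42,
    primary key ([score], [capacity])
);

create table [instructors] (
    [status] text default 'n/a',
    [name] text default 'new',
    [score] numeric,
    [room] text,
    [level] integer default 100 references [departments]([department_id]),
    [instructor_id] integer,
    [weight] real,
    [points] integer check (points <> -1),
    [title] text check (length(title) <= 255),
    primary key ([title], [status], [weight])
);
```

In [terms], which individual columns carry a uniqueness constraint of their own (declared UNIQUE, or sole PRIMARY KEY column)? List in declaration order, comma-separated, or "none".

major

- due_date: part of a composite PRIMARY KEY — only the tuple is unique, not this column on its own.
- term_id: no UNIQUE or single-column PK constraint.
- title: no UNIQUE or single-column PK constraint.
- capacity: part of a composite PRIMARY KEY — only the tuple is unique, not this column on its own.
- name: no UNIQUE or single-column PK constraint.
- major: declared UNIQUE → unique.
- grade: no UNIQUE or single-column PK constraint.
- credits: no UNIQUE or single-column PK constraint.
- status: no UNIQUE or single-column PK constraint.
- section: no UNIQUE or single-column PK constraint.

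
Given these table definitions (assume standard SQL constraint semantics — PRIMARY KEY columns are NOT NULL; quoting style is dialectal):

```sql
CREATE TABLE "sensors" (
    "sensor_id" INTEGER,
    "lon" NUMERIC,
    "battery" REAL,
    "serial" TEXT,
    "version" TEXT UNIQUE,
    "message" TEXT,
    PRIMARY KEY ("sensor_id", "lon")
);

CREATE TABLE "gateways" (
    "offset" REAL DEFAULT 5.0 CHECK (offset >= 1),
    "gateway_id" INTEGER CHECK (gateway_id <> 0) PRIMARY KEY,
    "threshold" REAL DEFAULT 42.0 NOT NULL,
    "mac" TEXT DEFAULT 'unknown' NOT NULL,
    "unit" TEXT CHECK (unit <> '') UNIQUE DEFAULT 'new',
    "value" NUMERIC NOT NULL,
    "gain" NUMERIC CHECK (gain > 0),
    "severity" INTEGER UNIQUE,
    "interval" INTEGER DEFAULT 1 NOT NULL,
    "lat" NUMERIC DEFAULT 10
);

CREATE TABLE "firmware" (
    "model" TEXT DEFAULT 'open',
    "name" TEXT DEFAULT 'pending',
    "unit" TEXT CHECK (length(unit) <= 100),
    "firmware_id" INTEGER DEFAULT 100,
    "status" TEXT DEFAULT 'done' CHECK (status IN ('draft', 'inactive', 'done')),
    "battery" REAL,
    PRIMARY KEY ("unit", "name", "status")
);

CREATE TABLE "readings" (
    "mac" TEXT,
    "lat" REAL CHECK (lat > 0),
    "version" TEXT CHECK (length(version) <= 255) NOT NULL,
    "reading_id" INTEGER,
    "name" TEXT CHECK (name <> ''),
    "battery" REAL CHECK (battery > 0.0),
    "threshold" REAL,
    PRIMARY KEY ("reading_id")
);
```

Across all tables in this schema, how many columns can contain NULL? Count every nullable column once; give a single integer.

17

sensors: 4 nullable (battery, serial, version, message — PK (sensor_id, lon) and explicit NOT NULL columns excluded).
gateways: 5 nullable (offset, unit, gain, severity, lat — PK (gateway_id) and explicit NOT NULL columns excluded).
firmware: 3 nullable (model, firmware_id, battery — PK (unit, name, status) and explicit NOT NULL columns excluded).
readings: 5 nullable (mac, lat, name, battery, threshold — PK (reading_id) and explicit NOT NULL columns excluded).
Total: 4 + 5 + 3 + 5 = 17.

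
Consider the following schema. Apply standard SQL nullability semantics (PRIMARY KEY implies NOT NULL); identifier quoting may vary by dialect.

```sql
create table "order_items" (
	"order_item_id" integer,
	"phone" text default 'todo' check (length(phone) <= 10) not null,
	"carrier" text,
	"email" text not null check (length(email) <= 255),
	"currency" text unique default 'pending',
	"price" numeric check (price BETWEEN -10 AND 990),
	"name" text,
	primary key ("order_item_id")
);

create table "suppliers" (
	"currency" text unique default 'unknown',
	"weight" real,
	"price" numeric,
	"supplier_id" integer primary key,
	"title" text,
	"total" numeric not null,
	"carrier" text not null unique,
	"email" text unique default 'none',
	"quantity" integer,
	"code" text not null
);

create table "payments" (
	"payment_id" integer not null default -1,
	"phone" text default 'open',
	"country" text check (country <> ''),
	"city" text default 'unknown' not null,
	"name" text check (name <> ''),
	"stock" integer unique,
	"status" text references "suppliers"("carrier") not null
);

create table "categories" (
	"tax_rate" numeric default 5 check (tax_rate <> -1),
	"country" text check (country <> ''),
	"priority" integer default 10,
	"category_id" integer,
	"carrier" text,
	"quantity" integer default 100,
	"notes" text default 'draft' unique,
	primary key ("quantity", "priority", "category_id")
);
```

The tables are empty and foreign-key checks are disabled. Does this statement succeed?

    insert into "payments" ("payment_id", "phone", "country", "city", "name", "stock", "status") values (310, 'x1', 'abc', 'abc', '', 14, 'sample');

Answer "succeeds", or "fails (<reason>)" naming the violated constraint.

The value '' for name violates CHECK (name <> '').

fails (CHECK on name)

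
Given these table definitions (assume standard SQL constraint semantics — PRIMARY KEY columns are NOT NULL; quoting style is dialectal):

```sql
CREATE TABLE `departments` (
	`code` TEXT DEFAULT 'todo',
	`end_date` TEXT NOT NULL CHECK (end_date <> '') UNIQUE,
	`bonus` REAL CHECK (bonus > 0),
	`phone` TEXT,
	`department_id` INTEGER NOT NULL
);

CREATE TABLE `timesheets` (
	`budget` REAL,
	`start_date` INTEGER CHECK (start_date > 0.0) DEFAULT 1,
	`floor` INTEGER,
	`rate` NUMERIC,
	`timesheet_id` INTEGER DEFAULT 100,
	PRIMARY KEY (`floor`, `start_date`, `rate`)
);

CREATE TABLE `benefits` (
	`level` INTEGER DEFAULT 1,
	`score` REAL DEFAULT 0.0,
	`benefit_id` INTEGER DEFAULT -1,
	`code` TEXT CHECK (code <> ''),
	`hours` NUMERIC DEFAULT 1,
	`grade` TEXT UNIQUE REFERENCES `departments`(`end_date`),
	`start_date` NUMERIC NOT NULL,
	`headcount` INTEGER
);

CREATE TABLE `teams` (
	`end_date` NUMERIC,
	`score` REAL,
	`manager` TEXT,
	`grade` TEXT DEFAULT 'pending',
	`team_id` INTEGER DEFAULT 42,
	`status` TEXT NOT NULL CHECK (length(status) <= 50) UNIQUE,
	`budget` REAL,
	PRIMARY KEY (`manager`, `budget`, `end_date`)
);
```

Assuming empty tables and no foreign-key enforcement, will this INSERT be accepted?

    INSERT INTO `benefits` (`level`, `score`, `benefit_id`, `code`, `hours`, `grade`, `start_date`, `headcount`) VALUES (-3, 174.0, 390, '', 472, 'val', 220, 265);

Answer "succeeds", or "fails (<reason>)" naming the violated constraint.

The value '' for code violates CHECK (code <> '').

fails (CHECK on code)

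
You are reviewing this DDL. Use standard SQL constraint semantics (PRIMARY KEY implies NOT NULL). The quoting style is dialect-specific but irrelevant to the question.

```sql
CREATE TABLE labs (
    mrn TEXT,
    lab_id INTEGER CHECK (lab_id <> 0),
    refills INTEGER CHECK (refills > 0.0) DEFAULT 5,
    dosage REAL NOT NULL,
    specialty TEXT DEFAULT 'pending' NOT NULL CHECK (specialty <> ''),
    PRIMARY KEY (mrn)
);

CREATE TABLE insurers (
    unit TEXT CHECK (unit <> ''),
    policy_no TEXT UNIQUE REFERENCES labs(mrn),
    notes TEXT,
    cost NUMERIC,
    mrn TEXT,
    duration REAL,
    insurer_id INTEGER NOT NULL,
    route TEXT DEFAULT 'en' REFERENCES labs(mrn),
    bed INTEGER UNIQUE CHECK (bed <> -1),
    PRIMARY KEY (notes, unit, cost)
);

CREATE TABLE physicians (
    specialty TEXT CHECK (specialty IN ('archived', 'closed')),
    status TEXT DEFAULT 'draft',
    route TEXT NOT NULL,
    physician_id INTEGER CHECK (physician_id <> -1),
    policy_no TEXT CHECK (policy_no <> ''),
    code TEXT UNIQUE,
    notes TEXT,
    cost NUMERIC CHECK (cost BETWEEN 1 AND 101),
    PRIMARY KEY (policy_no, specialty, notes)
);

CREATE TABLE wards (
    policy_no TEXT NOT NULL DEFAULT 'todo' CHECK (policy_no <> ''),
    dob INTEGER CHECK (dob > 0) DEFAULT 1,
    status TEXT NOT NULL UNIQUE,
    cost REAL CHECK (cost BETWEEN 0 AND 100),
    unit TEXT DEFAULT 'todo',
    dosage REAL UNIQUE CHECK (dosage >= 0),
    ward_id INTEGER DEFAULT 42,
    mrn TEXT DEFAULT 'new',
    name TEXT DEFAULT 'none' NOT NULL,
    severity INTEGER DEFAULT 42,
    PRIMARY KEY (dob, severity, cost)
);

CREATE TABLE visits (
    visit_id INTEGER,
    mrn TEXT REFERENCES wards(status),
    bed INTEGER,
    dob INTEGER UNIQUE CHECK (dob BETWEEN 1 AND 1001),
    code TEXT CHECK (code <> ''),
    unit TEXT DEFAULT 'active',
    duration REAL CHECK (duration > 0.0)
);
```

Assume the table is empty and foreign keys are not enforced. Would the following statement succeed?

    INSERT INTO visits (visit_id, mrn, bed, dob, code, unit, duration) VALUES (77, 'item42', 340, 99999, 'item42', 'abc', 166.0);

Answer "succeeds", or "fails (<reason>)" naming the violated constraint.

fails (CHECK on dob)

The value 99999 for dob violates CHECK (dob BETWEEN 1 AND 1001).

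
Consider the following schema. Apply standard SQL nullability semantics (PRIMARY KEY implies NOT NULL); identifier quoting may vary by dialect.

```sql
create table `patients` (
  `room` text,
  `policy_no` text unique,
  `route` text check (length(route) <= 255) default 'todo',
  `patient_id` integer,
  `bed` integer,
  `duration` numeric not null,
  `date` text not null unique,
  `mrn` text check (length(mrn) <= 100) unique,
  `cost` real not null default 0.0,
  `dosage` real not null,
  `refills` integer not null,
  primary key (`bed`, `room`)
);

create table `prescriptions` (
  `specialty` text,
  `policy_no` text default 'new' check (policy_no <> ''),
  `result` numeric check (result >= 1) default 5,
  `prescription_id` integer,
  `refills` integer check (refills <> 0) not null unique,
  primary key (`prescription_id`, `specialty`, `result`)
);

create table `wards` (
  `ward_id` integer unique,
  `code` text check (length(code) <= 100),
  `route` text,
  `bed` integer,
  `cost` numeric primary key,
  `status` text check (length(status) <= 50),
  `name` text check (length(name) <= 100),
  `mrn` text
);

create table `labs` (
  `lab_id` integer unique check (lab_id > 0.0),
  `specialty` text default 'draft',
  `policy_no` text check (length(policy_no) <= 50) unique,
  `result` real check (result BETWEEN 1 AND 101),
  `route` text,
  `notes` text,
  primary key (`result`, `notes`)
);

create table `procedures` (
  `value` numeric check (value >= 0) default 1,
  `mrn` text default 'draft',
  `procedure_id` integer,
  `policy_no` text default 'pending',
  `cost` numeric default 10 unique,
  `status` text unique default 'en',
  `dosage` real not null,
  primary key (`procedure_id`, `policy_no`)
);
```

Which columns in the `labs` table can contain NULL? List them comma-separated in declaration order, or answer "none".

- lab_id: CHECK does not forbid NULL (a CHECK constraint passes when its expression is NULL) → nullable.
- specialty: DEFAULT only fills an omitted column; an explicit NULL is still allowed → nullable.
- policy_no: CHECK does not forbid NULL (a CHECK constraint passes when its expression is NULL) → nullable.
- result: part of the PRIMARY KEY, which implies NOT NULL → not nullable.
- route: no NOT NULL constraint applies → nullable.
- notes: part of the PRIMARY KEY, which implies NOT NULL → not nullable.

lab_id, specialty, policy_no, route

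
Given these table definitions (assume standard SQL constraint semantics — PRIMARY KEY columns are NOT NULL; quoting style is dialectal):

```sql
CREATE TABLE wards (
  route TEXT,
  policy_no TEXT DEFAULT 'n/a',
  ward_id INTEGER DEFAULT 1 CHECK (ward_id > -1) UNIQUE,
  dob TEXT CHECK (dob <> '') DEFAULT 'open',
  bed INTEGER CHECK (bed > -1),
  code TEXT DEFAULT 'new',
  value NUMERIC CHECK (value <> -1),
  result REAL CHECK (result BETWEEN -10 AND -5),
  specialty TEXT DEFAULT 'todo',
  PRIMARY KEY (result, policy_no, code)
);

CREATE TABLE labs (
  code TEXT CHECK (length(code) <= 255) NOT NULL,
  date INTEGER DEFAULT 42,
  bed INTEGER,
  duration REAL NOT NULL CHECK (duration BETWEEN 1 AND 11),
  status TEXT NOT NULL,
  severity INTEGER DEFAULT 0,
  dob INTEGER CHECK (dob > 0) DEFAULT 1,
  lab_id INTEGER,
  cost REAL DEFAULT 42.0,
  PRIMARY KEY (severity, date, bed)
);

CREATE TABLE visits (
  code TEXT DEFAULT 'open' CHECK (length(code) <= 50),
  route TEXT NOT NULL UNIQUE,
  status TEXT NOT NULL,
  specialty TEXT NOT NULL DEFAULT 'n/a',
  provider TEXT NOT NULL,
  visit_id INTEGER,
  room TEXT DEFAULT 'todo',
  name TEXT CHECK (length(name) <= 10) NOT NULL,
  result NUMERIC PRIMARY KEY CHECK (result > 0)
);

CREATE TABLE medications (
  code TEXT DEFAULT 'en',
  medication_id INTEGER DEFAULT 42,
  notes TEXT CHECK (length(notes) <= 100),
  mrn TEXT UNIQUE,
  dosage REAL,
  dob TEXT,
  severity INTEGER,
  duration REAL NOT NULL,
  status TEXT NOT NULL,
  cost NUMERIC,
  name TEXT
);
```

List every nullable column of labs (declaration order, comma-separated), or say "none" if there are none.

dob, lab_id, cost

- code: declared NOT NULL → not nullable.
- date: part of the PRIMARY KEY, which implies NOT NULL → not nullable.
- bed: part of the PRIMARY KEY, which implies NOT NULL → not nullable.
- duration: declared NOT NULL → not nullable.
- status: declared NOT NULL → not nullable.
- severity: part of the PRIMARY KEY, which implies NOT NULL → not nullable.
- dob: CHECK does not forbid NULL (a CHECK constraint passes when its expression is NULL) → nullable.
- lab_id: no NOT NULL constraint applies → nullable.
- cost: DEFAULT only fills an omitted column; an explicit NULL is still allowed → nullable.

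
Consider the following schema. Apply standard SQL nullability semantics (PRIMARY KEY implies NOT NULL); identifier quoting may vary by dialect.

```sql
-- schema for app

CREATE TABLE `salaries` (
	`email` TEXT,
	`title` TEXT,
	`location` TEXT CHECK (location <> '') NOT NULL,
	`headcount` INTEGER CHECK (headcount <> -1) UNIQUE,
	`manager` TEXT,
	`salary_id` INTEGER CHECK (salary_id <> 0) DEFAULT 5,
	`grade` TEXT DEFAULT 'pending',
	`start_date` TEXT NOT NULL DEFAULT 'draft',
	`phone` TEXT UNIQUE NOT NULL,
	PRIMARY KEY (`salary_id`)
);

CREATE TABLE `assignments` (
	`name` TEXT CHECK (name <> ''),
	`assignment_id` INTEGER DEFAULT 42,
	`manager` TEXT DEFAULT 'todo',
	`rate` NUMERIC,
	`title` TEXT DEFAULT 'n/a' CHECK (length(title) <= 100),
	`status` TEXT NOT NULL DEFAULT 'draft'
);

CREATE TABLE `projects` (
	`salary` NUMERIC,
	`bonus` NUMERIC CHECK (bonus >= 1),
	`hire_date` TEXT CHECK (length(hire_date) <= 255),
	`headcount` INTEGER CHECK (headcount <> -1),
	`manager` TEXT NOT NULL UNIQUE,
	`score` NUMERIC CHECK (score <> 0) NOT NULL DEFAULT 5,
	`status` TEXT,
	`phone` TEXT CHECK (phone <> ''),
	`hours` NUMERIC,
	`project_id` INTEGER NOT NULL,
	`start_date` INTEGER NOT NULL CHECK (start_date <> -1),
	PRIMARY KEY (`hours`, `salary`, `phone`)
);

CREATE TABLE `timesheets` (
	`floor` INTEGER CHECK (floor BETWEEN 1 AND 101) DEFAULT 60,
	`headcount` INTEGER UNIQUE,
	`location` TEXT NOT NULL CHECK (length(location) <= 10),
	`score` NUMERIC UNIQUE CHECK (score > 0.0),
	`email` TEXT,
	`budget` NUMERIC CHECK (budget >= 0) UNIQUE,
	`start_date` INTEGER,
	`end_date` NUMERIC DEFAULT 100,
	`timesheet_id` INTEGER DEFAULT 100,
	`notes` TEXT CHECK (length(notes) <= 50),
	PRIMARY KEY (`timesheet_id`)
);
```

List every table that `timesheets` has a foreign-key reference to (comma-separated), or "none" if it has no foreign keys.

No column in timesheets has a REFERENCES clause.

none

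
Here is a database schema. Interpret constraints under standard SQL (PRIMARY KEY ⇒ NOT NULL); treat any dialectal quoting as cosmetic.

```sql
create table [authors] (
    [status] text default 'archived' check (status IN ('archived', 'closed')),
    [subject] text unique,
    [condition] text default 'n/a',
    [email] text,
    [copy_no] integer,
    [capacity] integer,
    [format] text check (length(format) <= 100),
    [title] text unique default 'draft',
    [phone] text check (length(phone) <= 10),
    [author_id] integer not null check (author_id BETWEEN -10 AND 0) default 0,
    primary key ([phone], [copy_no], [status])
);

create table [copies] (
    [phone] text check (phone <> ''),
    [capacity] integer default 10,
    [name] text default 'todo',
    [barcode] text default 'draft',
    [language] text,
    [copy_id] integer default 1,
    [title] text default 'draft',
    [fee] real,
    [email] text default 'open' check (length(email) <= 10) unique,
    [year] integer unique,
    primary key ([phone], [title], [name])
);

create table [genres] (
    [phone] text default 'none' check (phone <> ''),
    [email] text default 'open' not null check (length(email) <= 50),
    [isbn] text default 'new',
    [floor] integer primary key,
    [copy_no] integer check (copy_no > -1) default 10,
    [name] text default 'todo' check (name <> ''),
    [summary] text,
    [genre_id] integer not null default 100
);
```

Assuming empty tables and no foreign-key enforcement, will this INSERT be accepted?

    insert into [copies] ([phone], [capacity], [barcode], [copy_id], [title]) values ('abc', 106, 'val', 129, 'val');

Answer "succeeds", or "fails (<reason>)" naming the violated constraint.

NOT NULL columns: name defaults to 'todo'; phone is supplied; title is supplied.
CHECK constraints: 'abc' satisfies (phone <> '').
No constraint is violated.

succeeds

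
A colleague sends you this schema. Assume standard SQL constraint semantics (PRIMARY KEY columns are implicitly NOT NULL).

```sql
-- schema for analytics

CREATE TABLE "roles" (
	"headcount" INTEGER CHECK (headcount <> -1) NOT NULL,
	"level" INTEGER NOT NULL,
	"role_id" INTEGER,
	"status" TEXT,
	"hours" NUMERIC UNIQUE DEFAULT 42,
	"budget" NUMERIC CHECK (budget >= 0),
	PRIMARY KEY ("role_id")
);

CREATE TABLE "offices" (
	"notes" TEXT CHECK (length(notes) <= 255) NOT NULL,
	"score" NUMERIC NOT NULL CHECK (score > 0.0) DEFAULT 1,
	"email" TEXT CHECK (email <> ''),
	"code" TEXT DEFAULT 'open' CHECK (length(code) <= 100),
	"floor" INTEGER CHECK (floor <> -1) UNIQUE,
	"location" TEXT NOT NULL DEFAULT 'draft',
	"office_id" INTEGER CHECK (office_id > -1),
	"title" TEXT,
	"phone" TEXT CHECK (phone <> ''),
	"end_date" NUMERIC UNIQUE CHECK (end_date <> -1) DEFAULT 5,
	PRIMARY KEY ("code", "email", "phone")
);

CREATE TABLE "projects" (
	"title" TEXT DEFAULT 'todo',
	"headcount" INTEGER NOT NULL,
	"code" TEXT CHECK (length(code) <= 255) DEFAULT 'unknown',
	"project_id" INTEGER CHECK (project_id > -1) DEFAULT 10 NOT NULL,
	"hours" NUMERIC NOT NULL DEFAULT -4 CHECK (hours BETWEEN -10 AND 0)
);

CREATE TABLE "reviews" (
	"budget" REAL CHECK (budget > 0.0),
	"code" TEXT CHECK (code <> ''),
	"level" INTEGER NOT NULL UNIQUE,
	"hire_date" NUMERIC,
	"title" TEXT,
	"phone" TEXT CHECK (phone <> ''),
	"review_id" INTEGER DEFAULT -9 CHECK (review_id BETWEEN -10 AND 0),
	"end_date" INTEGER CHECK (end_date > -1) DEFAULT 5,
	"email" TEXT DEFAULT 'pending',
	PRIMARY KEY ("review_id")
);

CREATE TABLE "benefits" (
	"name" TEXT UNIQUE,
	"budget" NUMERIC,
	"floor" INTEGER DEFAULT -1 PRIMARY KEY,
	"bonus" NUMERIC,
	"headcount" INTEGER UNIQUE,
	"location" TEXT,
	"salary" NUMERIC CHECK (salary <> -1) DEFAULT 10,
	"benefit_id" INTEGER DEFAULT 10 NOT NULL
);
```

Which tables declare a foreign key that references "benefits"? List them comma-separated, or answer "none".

No REFERENCES clause anywhere in the schema names benefits.

none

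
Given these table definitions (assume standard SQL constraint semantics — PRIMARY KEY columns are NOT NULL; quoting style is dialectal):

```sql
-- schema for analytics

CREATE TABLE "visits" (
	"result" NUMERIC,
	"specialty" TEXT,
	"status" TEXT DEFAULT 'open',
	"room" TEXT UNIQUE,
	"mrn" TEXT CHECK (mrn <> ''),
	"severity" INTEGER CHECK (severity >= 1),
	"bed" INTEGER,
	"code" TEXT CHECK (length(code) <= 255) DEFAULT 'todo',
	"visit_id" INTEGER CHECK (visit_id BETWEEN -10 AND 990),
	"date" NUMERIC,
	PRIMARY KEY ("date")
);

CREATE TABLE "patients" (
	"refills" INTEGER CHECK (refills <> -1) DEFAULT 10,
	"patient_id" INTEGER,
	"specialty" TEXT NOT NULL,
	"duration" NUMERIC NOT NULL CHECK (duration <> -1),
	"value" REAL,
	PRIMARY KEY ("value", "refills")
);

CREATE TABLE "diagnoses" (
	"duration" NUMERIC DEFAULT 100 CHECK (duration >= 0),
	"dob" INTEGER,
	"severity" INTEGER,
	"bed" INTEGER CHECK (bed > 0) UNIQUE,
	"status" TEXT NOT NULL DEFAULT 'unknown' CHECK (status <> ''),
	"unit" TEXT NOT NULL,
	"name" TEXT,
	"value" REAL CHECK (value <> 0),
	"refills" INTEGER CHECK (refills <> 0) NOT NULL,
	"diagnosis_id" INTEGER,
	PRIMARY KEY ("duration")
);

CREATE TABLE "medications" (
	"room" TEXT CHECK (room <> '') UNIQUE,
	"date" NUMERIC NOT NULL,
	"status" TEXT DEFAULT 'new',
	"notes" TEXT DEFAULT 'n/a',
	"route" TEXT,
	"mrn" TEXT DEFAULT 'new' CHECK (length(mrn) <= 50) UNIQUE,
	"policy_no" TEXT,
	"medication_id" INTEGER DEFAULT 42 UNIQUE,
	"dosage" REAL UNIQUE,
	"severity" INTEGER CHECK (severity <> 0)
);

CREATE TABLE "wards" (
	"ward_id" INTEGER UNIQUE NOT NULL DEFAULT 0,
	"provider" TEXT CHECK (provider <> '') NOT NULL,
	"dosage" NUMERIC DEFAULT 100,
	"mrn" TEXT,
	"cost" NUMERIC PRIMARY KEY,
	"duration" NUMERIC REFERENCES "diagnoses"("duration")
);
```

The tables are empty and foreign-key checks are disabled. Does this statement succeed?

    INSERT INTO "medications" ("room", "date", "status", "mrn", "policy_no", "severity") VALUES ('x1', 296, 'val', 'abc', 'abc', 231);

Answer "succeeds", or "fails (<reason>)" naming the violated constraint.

NOT NULL columns: date is supplied.
CHECK constraints: 'x1' satisfies (room <> ''); 'abc' satisfies (length(mrn) <= 50); 231 satisfies (severity <> 0).
No constraint is violated.

succeeds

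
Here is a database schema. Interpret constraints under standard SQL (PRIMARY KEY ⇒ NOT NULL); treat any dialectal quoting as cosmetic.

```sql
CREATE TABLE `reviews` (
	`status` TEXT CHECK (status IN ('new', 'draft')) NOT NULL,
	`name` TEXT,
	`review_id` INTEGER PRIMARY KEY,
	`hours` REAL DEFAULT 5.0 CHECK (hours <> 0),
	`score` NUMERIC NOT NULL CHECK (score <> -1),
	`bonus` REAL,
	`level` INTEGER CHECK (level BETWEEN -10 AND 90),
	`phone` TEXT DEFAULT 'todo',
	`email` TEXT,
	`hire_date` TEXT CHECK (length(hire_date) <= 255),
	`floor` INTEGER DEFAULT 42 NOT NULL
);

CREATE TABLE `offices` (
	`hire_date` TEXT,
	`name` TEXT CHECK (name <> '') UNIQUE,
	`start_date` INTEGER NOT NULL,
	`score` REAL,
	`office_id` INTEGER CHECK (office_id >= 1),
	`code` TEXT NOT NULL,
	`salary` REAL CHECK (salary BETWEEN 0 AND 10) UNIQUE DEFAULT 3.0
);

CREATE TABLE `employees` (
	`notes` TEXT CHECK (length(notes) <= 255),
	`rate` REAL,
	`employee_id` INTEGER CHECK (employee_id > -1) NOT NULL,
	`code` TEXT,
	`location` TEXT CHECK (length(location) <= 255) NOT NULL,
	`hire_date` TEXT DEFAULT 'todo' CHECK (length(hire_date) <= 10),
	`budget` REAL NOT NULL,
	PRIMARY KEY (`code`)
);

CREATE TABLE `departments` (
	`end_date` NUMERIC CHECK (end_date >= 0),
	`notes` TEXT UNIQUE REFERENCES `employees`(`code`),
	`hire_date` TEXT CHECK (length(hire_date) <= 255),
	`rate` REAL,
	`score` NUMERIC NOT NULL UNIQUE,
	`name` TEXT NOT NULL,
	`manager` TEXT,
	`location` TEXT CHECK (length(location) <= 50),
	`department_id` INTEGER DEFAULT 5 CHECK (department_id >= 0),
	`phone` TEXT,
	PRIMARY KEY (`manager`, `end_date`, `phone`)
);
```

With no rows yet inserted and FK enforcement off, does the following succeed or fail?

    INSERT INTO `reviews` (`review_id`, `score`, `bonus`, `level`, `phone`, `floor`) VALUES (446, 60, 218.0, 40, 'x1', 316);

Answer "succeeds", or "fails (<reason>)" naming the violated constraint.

status is omitted from the column list and has no DEFAULT, so it would receive NULL.
But status is declared NOT NULL.

fails (NOT NULL on status)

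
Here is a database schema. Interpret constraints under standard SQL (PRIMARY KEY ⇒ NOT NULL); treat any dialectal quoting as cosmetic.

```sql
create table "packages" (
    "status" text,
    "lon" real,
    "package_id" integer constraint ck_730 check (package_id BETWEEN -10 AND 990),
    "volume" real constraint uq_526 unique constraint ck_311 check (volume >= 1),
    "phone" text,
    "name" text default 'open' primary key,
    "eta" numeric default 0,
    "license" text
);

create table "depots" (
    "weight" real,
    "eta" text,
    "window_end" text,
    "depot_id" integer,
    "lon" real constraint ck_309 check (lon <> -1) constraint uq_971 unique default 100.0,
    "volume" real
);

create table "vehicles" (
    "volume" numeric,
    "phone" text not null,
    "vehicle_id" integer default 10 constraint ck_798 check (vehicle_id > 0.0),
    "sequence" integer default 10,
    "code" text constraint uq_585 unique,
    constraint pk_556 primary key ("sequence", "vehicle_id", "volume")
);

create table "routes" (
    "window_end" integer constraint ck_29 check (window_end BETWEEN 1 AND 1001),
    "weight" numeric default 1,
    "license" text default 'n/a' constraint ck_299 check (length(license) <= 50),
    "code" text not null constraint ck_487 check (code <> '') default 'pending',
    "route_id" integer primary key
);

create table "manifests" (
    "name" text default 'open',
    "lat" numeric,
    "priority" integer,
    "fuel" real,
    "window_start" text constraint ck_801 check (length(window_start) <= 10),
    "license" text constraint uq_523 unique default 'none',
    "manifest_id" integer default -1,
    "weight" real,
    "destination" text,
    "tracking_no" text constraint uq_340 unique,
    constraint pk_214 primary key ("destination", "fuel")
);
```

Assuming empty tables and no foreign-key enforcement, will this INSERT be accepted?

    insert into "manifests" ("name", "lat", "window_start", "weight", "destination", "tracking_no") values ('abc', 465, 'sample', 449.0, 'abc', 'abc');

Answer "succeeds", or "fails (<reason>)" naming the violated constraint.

fails (NOT NULL on fuel)

fuel is omitted from the column list and has no DEFAULT, so it would receive NULL.
But fuel is part of the PRIMARY KEY (implied NOT NULL).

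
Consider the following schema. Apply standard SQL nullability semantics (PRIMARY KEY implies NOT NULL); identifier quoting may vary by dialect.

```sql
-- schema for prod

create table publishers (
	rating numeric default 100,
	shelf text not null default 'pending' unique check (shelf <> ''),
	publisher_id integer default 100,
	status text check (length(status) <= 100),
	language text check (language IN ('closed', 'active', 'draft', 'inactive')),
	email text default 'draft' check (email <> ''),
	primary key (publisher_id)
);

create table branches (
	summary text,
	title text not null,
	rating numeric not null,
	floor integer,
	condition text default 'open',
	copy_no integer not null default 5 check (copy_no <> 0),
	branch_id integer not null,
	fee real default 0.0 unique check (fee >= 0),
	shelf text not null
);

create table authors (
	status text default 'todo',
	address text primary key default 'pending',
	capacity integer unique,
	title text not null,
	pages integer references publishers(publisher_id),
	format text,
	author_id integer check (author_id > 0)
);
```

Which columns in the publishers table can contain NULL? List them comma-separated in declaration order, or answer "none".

- rating: DEFAULT only fills an omitted column; an explicit NULL is still allowed → nullable.
- shelf: declared NOT NULL → not nullable.
- publisher_id: part of the PRIMARY KEY, which implies NOT NULL → not nullable.
- status: CHECK does not forbid NULL (a CHECK constraint passes when its expression is NULL) → nullable.
- language: CHECK does not forbid NULL (a CHECK constraint passes when its expression is NULL) → nullable.
- email: CHECK does not forbid NULL (a CHECK constraint passes when its expression is NULL) → nullable.

rating, status, language, email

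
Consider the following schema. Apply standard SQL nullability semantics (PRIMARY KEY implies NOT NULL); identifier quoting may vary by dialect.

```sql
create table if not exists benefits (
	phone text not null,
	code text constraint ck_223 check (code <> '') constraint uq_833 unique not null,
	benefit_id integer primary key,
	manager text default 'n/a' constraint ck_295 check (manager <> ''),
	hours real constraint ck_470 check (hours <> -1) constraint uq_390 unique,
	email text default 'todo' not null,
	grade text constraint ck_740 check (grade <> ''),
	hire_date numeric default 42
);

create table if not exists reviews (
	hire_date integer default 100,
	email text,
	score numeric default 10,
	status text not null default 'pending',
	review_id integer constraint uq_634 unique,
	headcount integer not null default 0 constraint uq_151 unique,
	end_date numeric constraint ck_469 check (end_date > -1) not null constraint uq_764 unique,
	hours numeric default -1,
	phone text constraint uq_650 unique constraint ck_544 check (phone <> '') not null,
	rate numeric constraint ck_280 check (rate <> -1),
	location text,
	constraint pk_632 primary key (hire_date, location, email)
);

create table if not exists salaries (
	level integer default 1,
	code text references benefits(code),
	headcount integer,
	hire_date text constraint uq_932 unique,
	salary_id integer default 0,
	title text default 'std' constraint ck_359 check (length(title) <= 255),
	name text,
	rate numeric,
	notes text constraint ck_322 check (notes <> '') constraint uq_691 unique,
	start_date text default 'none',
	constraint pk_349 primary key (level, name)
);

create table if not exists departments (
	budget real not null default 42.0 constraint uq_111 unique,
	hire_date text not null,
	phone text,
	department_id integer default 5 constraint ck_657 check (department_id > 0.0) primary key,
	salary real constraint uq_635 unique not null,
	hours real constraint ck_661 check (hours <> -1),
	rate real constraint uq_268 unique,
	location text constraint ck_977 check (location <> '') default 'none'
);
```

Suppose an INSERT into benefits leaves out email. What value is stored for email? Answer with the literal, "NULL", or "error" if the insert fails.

email has an explicit DEFAULT 'todo'.
When the column is omitted from an INSERT, that default is used.

'todo'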